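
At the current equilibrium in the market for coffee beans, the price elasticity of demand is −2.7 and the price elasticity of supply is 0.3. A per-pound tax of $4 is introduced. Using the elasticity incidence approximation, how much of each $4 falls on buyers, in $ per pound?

Buyers bear ≈ $0.4 per pound.

Incidence ratio: buyers' share ≈ εs / (εs + |εd|) = 0.3 / (0.3 + 2.7) = 0.1.
So buyers bear ≈ 0.1 × $4 = $0.4; sellers bear $3.6.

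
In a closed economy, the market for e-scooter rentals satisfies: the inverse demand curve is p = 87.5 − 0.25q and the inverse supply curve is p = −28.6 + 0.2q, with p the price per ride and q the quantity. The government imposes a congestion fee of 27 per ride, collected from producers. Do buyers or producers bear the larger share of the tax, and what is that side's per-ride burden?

Buyers bear the larger share: 15 per ride.

Inverting to q(p) form: qd = 350 − 4p; qs = 5p + 143.
Before the tax: set 350 − 4p = 5p + 143 → p* = 23, q* = 258.
With the tax collected from producers, supply shifts: qs = 5(p − 27) + 143.
Solving gives q = 198 with buyers paying 38 and producers receiving 11 (the 27 wedge).
Per-ride burden: buyers 15, producers 12.
Buyers take the larger share because demand is less price-elastic here (demand slope 4 vs supply slope 5).
The less price-elastic side of the market bears the larger share of a per-unit tax.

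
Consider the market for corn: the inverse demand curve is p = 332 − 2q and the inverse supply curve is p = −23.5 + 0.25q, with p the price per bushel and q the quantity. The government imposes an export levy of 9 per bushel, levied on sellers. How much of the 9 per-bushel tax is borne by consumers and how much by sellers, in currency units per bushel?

Inverting to q(p) form: qd = 166 − 0.5p; qs = 4p + 94.
Before the tax: set 166 − 0.5p = 4p + 94 → p* = 16, q* = 158.
With the tax collected from sellers, supply shifts: qs = 4(p − 9) + 94.
Solving gives q = 154 with consumers paying 24 and sellers receiving 15 (the 9 wedge).
Burden on consumers: 8; on sellers: 1. (They sum to 9.)

Consumers bear 8 per bushel; sellers bear 1 per bushel.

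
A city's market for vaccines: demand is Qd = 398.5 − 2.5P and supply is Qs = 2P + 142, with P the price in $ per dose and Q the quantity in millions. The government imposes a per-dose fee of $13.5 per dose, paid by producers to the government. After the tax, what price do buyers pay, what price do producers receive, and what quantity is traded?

Without the tax, 398.5 − 2.5P = 2P + 142 gives 4.5P = 256.5, so P* = $57 and Q* = 256.
With the tax collected from producers, supply shifts: Qs = 2(P − 13.5) + 142.
New equilibrium: buyers pay $63, producers receive $49.5, Q = 241. (Wedge: Pb − Ps = 13.5.)
The less price-elastic side of the market bears the larger share of a per-unit tax.

Buyers pay $63; producers receive $49.5; quantity = 241.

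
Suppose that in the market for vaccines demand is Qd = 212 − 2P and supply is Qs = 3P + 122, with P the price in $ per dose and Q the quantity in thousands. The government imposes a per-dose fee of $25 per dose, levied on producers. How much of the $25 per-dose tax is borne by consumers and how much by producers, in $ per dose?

Before the tax: set 212 − 2P = 3P + 122 → P* = $18, Q* = 176.
With the tax collected from producers, supply shifts: Qs = 3(P − 25) + 122.
New equilibrium: consumers pay $33, producers receive $8, Q = 146. (Wedge: Pb − Ps = 25.)
Burden on consumers: $15; on producers: $10. (They sum to $25.)
The less price-elastic side of the market bears the larger share of a per-unit tax.

Consumers bear $15 per dose; producers bear $10 per dose.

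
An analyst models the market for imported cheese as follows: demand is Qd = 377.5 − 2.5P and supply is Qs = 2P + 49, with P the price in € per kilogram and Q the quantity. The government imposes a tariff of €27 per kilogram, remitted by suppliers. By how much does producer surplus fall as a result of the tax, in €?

Producer surplus falls by €2700.

Before the tax: set 377.5 − 2.5P = 2P + 49 → P* = €73, Q* = 195.
With the tax collected from suppliers, supply shifts: Qs = 2(P − 27) + 49.
Solving gives Q = 165 with buyers paying €85 and suppliers receiving €58 (the €27 wedge).
ΔPS is the trapezoid between Q = 165 and Q = 195 of height €15: ½ · (195 + 165) · 15 = €2700.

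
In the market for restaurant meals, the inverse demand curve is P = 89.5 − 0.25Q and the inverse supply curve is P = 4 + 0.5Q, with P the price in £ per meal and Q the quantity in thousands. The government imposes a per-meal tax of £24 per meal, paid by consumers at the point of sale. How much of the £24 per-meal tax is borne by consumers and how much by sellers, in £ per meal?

Consumers bear £8 per meal; sellers bear £16 per meal.

Inverting to Q(P) form: Qd = 358 − 4P; Qs = 2P − 8.
Before the tax: set 358 − 4P = 2P − 8 → P* = £61, Q* = 114.
With the tax collected from consumers, demand (in seller-price terms) shifts: Qd = 358 − 4(P + 24).
New equilibrium: consumers pay £69, sellers receive £45, Q = 82. (Wedge: Pb − Ps = 24.)
Burden on consumers: £8; on sellers: £16. (They sum to £24.)
The less price-elastic side of the market bears the larger share of a per-unit tax.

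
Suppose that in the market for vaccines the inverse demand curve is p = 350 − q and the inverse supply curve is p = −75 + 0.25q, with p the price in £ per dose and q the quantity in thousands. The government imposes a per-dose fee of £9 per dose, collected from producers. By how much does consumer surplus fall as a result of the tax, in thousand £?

Consumer surplus falls by £2422.08 thousand.

Inverting to q(p) form: qd = 350 − p; qs = 4p + 300.
Without the tax, 350 − p = 4p + 300 gives 5p = 50, so p* = £10 and q* = 340.
With the tax collected from producers, supply shifts: qs = 4(p − 9) + 300.
Solving gives q = 332.8 with buyers paying £17.2 and producers receiving £8.2 (the £9 wedge).
ΔCS is the trapezoid between Q = 332.8 and Q = 340 of height £7.2: ½ · (340 + 332.8) · 7.2 = £2422.08.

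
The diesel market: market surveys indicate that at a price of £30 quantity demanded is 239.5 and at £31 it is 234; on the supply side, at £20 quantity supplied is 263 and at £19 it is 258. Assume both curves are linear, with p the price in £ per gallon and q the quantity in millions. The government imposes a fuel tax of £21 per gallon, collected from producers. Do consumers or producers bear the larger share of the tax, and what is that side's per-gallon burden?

Producers bear the larger share: £11 per gallon.

Demand slope: (234 − 239.5)/(31 − 30) = -5.5, so qd = 404.5 − 5.5p.
Supply slope: (258 − 263)/(19 − 20) = 5, so qs = 5p + 163.
Without the tax, 404.5 − 5.5p = 5p + 163 gives 10.5p = 241.5, so p* = £23 and q* = 278.
With the tax collected from producers, supply shifts: qs = 5(p − 21) + 163.
New equilibrium: consumers pay £33, producers receive £12, q = 223. (Wedge: pb − ps = 21.)
Per-gallon burden: consumers £10, producers £11.
Producers take the larger share because supply is less price-elastic here (demand slope 5.5 vs supply slope 5).
The less price-elastic side of the market bears the larger share of a per-unit tax.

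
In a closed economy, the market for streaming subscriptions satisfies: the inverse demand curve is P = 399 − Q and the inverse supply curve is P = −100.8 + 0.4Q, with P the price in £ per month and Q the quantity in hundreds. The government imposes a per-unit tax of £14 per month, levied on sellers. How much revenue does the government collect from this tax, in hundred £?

Tax revenue = £4858 hundred.

Inverting to Q(P) form: Qd = 399 − P; Qs = 2.5P + 252.
Without the tax, 399 − P = 2.5P + 252 gives 3.5P = 147, so P* = £42 and Q* = 357.
With the tax collected from sellers, supply shifts: Qs = 2.5(P − 14) + 252.
New equilibrium: buyers pay £52, sellers receive £38, Q = 347. (Wedge: Pb − Ps = 14.)
Revenue = t · Q = 14 · 347 = £4858.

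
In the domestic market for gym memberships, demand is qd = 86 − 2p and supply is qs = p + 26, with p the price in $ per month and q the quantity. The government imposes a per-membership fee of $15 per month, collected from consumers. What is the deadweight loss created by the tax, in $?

Deadweight loss = $75.

Before the tax: set 86 − 2p = p + 26 → p* = $20, q* = 46.
With the tax collected from consumers, demand (in seller-price terms) shifts: qd = 86 − 2(p + 15).
New equilibrium: consumers pay $25, suppliers receive $10, q = 36. (Wedge: pb − ps = 15.)
Quantity falls by |ΔQ| = |46 − 36| = 10.
DWL = ½ · t · |ΔQ| = ½ · 15 · 10 = $75.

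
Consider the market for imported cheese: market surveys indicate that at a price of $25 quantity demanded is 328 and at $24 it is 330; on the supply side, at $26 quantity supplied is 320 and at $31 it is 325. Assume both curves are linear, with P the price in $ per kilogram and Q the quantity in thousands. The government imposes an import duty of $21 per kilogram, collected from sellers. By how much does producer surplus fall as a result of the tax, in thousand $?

Producer surplus falls by $4410 thousand.

Demand slope: (330 − 328)/(24 − 25) = -2, so Qd = 378 − 2P.
Supply slope: (325 − 320)/(31 − 26) = 1, so Qs = P + 294.
Without the tax, 378 − 2P = P + 294 gives 3P = 84, so P* = $28 and Q* = 322.
With the tax collected from sellers, supply shifts: Qs = (P − 21) + 294.
New equilibrium: buyers pay $35, sellers receive $14, Q = 308. (Wedge: Pb − Ps = 21.)
ΔPS is the trapezoid between Q = 308 and Q = 322 of height $14: ½ · (322 + 308) · 14 = $4410.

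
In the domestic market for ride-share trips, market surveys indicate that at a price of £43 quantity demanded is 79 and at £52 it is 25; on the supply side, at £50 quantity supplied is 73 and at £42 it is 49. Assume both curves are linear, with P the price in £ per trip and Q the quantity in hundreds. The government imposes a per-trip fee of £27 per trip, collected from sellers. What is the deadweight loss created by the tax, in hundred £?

Demand slope: (25 − 79)/(52 − 43) = -6, so Qd = 337 − 6P.
Supply slope: (49 − 73)/(42 − 50) = 3, so Qs = 3P − 77.
Before the tax: set 337 − 6P = 3P − 77 → P* = £46, Q* = 61.
With the tax collected from sellers, supply shifts: Qs = 3(P − 27) − 77.
Solving gives Q = 7 with consumers paying £55 and sellers receiving £28 (the £27 wedge).
Quantity falls by |ΔQ| = |61 − 7| = 54.
DWL = ½ · t · |ΔQ| = ½ · 27 · 54 = £729.

Deadweight loss = £729 hundred.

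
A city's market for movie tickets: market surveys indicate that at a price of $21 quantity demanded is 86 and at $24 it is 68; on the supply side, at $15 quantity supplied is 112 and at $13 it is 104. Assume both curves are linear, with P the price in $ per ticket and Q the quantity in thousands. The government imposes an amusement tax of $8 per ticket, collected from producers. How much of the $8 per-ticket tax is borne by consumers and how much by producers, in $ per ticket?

Consumers bear $3.2 per ticket; producers bear $4.8 per ticket.

Demand slope: (68 − 86)/(24 − 21) = -6, so Qd = 212 − 6P.
Supply slope: (104 − 112)/(13 − 15) = 4, so Qs = 4P + 52.
Before the tax: set 212 − 6P = 4P + 52 → P* = $16, Q* = 116.
With the tax collected from producers, supply shifts: Qs = 4(P − 8) + 52.
Solving gives Q = 96.8 with consumers paying $19.2 and producers receiving $11.2 (the $8 wedge).
Burden on consumers: $3.2; on producers: $4.8. (They sum to $8.)
The less price-elastic side of the market bears the larger share of a per-unit tax.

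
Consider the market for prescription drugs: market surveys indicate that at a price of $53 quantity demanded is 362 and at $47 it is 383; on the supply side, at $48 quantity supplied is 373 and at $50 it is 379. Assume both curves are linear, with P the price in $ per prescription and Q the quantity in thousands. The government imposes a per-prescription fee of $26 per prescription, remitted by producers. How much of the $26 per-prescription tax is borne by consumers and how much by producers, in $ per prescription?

Consumers bear $12 per prescription; producers bear $14 per prescription.

Demand slope: (383 − 362)/(47 − 53) = -3.5, so Qd = 547.5 − 3.5P.
Supply slope: (379 − 373)/(50 − 48) = 3, so Qs = 3P + 229.
Before the tax: set 547.5 − 3.5P = 3P + 229 → P* = $49, Q* = 376.
With the tax collected from producers, supply shifts: Qs = 3(P − 26) + 229.
Solving gives Q = 334 with consumers paying $61 and producers receiving $35 (the $26 wedge).
Burden on consumers: $12; on producers: $14. (They sum to $26.)
The less price-elastic side of the market bears the larger share of a per-unit tax.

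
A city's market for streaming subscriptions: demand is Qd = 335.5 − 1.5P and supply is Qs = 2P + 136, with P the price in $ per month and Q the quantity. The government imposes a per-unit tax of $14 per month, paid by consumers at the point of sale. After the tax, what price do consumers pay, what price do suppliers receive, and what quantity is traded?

Without the tax, 335.5 − 1.5P = 2P + 136 gives 3.5P = 199.5, so P* = $57 and Q* = 250.
With the tax collected from consumers, demand (in seller-price terms) shifts: Qd = 335.5 − 1.5(P + 14).
New equilibrium: consumers pay $65, suppliers receive $51, Q = 238. (Wedge: Pb − Ps = 14.)

Consumers pay $65; suppliers receive $51; quantity = 238.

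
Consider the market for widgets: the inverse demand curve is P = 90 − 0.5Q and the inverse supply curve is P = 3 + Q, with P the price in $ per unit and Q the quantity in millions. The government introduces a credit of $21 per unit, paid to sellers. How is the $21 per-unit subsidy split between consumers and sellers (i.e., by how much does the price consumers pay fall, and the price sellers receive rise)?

Rewrite in direct form: Qd = 180 − 2P and Qs = P − 3.
Before the subsidy: set 180 − 2P = P − 3 → P* = $61, Q* = 58.
With a per-unit subsidy paid to sellers, each receives P + 21 per unit sold, so supply becomes Qs = (P + 21) − 3.
Solving gives Q = 72 with consumers paying $54 and sellers receiving $75 (the $21 wedge).
Gain to consumers: $7; to sellers: $14. (They sum to $21.)

Consumers gain $7 per unit; sellers gain $14 per unit.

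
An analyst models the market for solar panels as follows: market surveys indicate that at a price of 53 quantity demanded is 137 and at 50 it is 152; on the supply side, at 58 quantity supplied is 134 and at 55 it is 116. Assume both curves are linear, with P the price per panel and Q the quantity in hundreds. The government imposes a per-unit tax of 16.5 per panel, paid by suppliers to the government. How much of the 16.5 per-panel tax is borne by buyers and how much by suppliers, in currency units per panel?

Buyers bear 9 per panel; suppliers bear 7.5 per panel.

Demand slope: (152 − 137)/(50 − 53) = -5, so Qd = 402 − 5P.
Supply slope: (116 − 134)/(55 − 58) = 6, so Qs = 6P − 214.
Before the tax: set 402 − 5P = 6P − 214 → P* = 56, Q* = 122.
With the tax collected from suppliers, supply shifts: Qs = 6(P − 16.5) − 214.
Solving gives Q = 77 with buyers paying 65 and suppliers receiving 48.5 (the 16.5 wedge).
Burden on buyers: 9; on suppliers: 7.5. (They sum to 16.5.)
The less price-elastic side of the market bears the larger share of a per-unit tax.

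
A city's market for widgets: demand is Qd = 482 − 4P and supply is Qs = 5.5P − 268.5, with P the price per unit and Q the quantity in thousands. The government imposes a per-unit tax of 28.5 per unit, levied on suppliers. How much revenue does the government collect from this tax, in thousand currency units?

Tax revenue = 2850 thousand.

Before the tax: set 482 − 4P = 5.5P − 268.5 → P* = 79, Q* = 166.
With the tax collected from suppliers, supply shifts: Qs = 5.5(P − 28.5) − 268.5.
Solving gives Q = 100 with buyers paying 95.5 and suppliers receiving 67 (the 28.5 wedge).
Revenue = t · Q = 28.5 · 100 = 2850.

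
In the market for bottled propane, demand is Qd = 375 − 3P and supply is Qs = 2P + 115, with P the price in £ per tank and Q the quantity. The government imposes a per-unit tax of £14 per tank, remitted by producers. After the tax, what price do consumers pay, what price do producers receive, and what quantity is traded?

Before the tax: set 375 − 3P = 2P + 115 → P* = £52, Q* = 219.
With the tax collected from producers, supply shifts: Qs = 2(P − 14) + 115.
New equilibrium: consumers pay £57.6, producers receive £43.6, Q = 202.2. (Wedge: Pb − Ps = 14.)
The less price-elastic side of the market bears the larger share of a per-unit tax.

Consumers pay £57.6; producers receive £43.6; quantity = 202.2.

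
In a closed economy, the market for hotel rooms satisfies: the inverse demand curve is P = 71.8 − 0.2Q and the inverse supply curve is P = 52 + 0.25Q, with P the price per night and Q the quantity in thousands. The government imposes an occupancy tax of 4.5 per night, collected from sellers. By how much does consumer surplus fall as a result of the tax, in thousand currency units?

Inverting to Q(P) form: Qd = 359 − 5P; Qs = 4P − 208.
Before the tax: set 359 − 5P = 4P − 208 → P* = 63, Q* = 44.
With the tax collected from sellers, supply shifts: Qs = 4(P − 4.5) − 208.
Solving gives Q = 34 with buyers paying 65 and sellers receiving 60.5 (the 4.5 wedge).
ΔCS is the trapezoid between Q = 34 and Q = 44 of height 2: ½ · (44 + 34) · 2 = 78.

Consumer surplus falls by 78 thousand.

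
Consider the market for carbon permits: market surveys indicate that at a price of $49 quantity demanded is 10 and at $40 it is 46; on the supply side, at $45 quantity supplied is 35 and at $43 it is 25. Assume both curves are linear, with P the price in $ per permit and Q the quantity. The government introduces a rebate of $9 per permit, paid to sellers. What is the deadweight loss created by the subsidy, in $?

Deadweight loss = $90.

Demand slope: (46 − 10)/(40 − 49) = -4, so Qd = 206 − 4P.
Supply slope: (25 − 35)/(43 − 45) = 5, so Qs = 5P − 190.
Before the subsidy: set 206 − 4P = 5P − 190 → P* = $44, Q* = 30.
With a per-unit subsidy paid to sellers, each receives P + 9 per unit sold, so supply becomes Qs = 5(P + 9) − 190.
New equilibrium: buyers pay $39, sellers receive $48, Q = 50. (Wedge: Pb − Ps = −9.)
Quantity rises by |ΔQ| = |30 − 50| = 20.
DWL = ½ · t · |ΔQ| = ½ · 9 · 20 = $90.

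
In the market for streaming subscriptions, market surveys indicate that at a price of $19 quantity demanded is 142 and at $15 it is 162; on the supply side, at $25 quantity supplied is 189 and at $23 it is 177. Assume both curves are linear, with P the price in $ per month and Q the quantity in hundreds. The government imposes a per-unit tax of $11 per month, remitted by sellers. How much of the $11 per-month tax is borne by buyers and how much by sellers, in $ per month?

Demand slope: (162 − 142)/(15 − 19) = -5, so Qd = 237 − 5P.
Supply slope: (177 − 189)/(23 − 25) = 6, so Qs = 6P + 39.
Without the tax, 237 − 5P = 6P + 39 gives 11P = 198, so P* = $18 and Q* = 147.
With the tax collected from sellers, supply shifts: Qs = 6(P − 11) + 39.
New equilibrium: buyers pay $24, sellers receive $13, Q = 117. (Wedge: Pb − Ps = 11.)
Burden on buyers: $6; on sellers: $5. (They sum to $11.)
The less price-elastic side of the market bears the larger share of a per-unit tax.

Buyers bear $6 per month; sellers bear $5 per month.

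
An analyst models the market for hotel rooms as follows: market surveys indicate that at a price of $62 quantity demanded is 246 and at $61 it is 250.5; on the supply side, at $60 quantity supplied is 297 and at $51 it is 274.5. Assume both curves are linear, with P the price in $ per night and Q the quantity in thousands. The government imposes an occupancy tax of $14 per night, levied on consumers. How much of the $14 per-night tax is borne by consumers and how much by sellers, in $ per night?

Demand slope: (250.5 − 246)/(61 − 62) = -4.5, so Qd = 525 − 4.5P.
Supply slope: (274.5 − 297)/(51 − 60) = 2.5, so Qs = 2.5P + 147.
Before the tax: set 525 − 4.5P = 2.5P + 147 → P* = $54, Q* = 282.
With the tax collected from consumers, demand (in seller-price terms) shifts: Qd = 525 − 4.5(P + 14).
Solving gives Q = 259.5 with consumers paying $59 and sellers receiving $45 (the $14 wedge).
Burden on consumers: $5; on sellers: $9. (They sum to $14.)
The less price-elastic side of the market bears the larger share of a per-unit tax.

Consumers bear $5 per night; sellers bear $9 per night.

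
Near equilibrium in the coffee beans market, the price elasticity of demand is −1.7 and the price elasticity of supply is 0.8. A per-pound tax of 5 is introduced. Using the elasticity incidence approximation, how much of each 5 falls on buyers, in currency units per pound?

Incidence ratio: buyers' share ≈ εs / (εs + |εd|) = 0.8 / (0.8 + 1.7) = 0.32.
So buyers bear ≈ 0.32 × 5 = 1.6; producers bear 3.4.

Buyers bear ≈ 1.6 per pound.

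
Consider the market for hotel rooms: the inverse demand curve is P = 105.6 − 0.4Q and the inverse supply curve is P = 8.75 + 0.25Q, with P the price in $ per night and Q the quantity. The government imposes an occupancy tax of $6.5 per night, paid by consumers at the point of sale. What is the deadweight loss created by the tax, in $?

Deadweight loss = $32.5.

Inverting to Q(P) form: Qd = 264 − 2.5P; Qs = 4P − 35.
Without the tax, 264 − 2.5P = 4P − 35 gives 6.5P = 299, so P* = $46 and Q* = 149.
With the tax collected from consumers, demand (in seller-price terms) shifts: Qd = 264 − 2.5(P + 6.5).
New equilibrium: consumers pay $50, suppliers receive $43.5, Q = 139. (Wedge: Pb − Ps = 6.5.)
Quantity falls by |ΔQ| = |149 − 139| = 10.
DWL = ½ · t · |ΔQ| = ½ · 6.5 · 10 = $32.5.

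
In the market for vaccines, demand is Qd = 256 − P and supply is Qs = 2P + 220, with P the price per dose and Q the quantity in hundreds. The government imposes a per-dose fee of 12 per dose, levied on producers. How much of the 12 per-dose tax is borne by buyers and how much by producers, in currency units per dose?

Buyers bear 8 per dose; producers bear 4 per dose.

Without the tax, 256 − P = 2P + 220 gives 3P = 36, so P* = 12 and Q* = 244.
With the tax collected from producers, supply shifts: Qs = 2(P − 12) + 220.
New equilibrium: buyers pay 20, producers receive 8, Q = 236. (Wedge: Pb − Ps = 12.)
Burden on buyers: 8; on producers: 4. (They sum to 12.)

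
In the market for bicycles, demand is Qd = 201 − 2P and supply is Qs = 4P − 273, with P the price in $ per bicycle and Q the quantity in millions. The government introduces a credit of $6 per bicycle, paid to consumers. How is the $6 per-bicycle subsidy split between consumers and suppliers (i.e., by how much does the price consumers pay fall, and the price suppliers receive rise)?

Consumers gain $4 per bicycle; suppliers gain $2 per bicycle.

Before the subsidy: set 201 − 2P = 4P − 273 → P* = $79, Q* = 43.
With a per-unit subsidy paid to consumers, each effectively pays P − 6, so demand becomes Qd = 201 − 2(P − 6).
Solving gives Q = 51 with consumers paying $75 and suppliers receiving $81 (the $6 wedge).
Gain to consumers: $4; to suppliers: $2. (They sum to $6.)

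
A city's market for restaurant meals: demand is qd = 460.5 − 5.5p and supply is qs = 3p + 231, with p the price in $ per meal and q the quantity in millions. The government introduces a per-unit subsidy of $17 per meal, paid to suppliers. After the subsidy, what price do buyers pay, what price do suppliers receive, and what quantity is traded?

Buyers pay $21; suppliers receive $38; quantity = 345.

Without the subsidy, 460.5 − 5.5p = 3p + 231 gives 8.5p = 229.5, so p* = $27 and q* = 312.
With a per-unit subsidy paid to suppliers, each receives p + 17 per unit sold, so supply becomes qs = 3(p + 17) + 231.
New equilibrium: buyers pay $21, suppliers receive $38, q = 345. (Wedge: pb − ps = −17.)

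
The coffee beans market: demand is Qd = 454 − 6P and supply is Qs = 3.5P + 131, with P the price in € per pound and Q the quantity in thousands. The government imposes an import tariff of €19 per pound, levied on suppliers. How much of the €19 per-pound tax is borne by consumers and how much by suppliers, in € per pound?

Consumers bear €7 per pound; suppliers bear €12 per pound.

Without the tax, 454 − 6P = 3.5P + 131 gives 9.5P = 323, so P* = €34 and Q* = 250.
With the tax collected from suppliers, supply shifts: Qs = 3.5(P − 19) + 131.
Solving gives Q = 208 with consumers paying €41 and suppliers receiving €22 (the €19 wedge).
Burden on consumers: €7; on suppliers: €12. (They sum to €19.)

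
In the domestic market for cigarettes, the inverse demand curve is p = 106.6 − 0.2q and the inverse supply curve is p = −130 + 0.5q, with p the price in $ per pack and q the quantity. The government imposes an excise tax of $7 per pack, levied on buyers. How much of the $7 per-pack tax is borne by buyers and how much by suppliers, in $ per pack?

Inverting to q(p) form: qd = 533 − 5p; qs = 2p + 260.
Before the tax: set 533 − 5p = 2p + 260 → p* = $39, q* = 338.
With the tax collected from buyers, demand (in seller-price terms) shifts: qd = 533 − 5(p + 7).
New equilibrium: buyers pay $41, suppliers receive $34, q = 328. (Wedge: pb − ps = 7.)
Burden on buyers: $2; on suppliers: $5. (They sum to $7.)

Buyers bear $2 per pack; suppliers bear $5 per pack.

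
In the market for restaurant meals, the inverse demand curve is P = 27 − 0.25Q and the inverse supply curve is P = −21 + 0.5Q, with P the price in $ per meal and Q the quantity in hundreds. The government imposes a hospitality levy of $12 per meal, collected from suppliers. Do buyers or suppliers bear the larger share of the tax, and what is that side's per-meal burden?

Inverting to Q(P) form: Qd = 108 − 4P; Qs = 2P + 42.
Before the tax: set 108 − 4P = 2P + 42 → P* = $11, Q* = 64.
With the tax collected from suppliers, supply shifts: Qs = 2(P − 12) + 42.
New equilibrium: buyers pay $15, suppliers receive $3, Q = 48. (Wedge: Pb − Ps = 12.)
Per-meal burden: buyers $4, suppliers $8.
Suppliers take the larger share because supply is less price-elastic here (demand slope 4 vs supply slope 2).
The less price-elastic side of the market bears the larger share of a per-unit tax.

Suppliers bear the larger share: $8 per meal.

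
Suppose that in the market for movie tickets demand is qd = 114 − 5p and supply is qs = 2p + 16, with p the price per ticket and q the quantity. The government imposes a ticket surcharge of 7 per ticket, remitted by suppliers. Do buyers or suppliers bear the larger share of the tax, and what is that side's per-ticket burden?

Without the tax, 114 − 5p = 2p + 16 gives 7p = 98, so p* = 14 and q* = 44.
With the tax collected from suppliers, supply shifts: qs = 2(p − 7) + 16.
Solving gives q = 34 with buyers paying 16 and suppliers receiving 9 (the 7 wedge).
Per-ticket burden: buyers 2, suppliers 5.
Suppliers take the larger share because supply is less price-elastic here (demand slope 5 vs supply slope 2).
The less price-elastic side of the market bears the larger share of a per-unit tax.

Suppliers bear the larger share: 5 per ticket.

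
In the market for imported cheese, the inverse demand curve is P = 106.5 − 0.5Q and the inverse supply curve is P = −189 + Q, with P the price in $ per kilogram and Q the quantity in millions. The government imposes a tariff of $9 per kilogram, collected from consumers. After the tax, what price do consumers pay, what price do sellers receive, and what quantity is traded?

Rewrite in direct form: Qd = 213 − 2P and Qs = P + 189.
Before the tax: set 213 − 2P = P + 189 → P* = $8, Q* = 197.
With the tax collected from consumers, demand (in seller-price terms) shifts: Qd = 213 − 2(P + 9).
New equilibrium: consumers pay $11, sellers receive $2, Q = 191. (Wedge: Pb − Ps = 9.)

Consumers pay $11; sellers receive $2; quantity = 191.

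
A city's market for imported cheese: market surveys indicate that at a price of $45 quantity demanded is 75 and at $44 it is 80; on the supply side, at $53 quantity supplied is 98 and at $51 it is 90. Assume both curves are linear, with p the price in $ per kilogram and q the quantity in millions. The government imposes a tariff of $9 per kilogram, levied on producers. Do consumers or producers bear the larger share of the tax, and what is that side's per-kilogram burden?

Producers bear the larger share: $5 per kilogram.

Demand slope: (80 − 75)/(44 − 45) = -5, so qd = 300 − 5p.
Supply slope: (90 − 98)/(51 − 53) = 4, so qs = 4p − 114.
Before the tax: set 300 − 5p = 4p − 114 → p* = $46, q* = 70.
With the tax collected from producers, supply shifts: qs = 4(p − 9) − 114.
New equilibrium: consumers pay $50, producers receive $41, q = 50. (Wedge: pb − ps = 9.)
Per-kilogram burden: consumers $4, producers $5.
Producers take the larger share because supply is less price-elastic here (demand slope 5 vs supply slope 4).
The less price-elastic side of the market bears the larger share of a per-unit tax.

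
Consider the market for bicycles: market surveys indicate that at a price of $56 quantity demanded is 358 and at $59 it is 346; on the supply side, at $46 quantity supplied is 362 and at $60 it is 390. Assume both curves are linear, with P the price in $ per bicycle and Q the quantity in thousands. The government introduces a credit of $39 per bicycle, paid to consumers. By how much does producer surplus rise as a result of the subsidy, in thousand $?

Demand slope: (346 − 358)/(59 − 56) = -4, so Qd = 582 − 4P.
Supply slope: (390 − 362)/(60 − 46) = 2, so Qs = 2P + 270.
Without the subsidy, 582 − 4P = 2P + 270 gives 6P = 312, so P* = $52 and Q* = 374.
With a per-unit subsidy paid to consumers, each effectively pays P − 39, so demand becomes Qd = 582 − 4(P − 39).
Solving gives Q = 426 with consumers paying $39 and sellers receiving $78 (the $39 wedge).
ΔPS is the trapezoid between Q = 426 and Q = 374 of height $26: ½ · (374 + 426) · 26 = $10400.

Producer surplus rises by $10400 thousand.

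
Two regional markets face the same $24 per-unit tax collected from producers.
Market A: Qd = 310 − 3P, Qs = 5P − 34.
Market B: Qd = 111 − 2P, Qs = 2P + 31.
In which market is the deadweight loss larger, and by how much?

Market A: pre-tax P* = $43, Q* = 181; post-tax Q = 136; deadweight loss = $540.
Market B: pre-tax P* = $20, Q* = 71; post-tax Q = 47; deadweight loss = $288.
Difference: $540 vs $288 → market A is larger by $252.

Market A, by $252.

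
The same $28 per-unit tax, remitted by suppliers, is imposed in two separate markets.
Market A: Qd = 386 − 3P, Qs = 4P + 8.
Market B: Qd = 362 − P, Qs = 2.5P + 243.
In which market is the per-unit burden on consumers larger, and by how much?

Market B, by $4.

Market A: pre-tax P* = $54, Q* = 224; post-tax Q = 176; per-unit burden on consumers = $16.
Market B: pre-tax P* = $34, Q* = 328; post-tax Q = 308; per-unit burden on consumers = $20.
Difference: $16 vs $20 → market B is larger by $4.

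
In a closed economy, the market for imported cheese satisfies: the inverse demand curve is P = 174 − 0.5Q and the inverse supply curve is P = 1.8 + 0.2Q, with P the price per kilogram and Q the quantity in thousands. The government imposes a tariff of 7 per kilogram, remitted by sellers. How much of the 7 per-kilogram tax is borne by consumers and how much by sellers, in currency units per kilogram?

Inverting to Q(P) form: Qd = 348 − 2P; Qs = 5P − 9.
Without the tax, 348 − 2P = 5P − 9 gives 7P = 357, so P* = 51 and Q* = 246.
With the tax collected from sellers, supply shifts: Qs = 5(P − 7) − 9.
Solving gives Q = 236 with consumers paying 56 and sellers receiving 49 (the 7 wedge).
Burden on consumers: 5; on sellers: 2. (They sum to 7.)

Consumers bear 5 per kilogram; sellers bear 2 per kilogram.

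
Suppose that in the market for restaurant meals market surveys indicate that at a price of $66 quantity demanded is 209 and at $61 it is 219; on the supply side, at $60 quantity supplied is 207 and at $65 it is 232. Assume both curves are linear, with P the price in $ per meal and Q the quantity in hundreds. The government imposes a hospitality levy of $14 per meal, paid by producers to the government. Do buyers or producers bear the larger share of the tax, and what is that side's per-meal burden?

Buyers bear the larger share: $10 per meal.

Demand slope: (219 − 209)/(61 − 66) = -2, so Qd = 341 − 2P.
Supply slope: (232 − 207)/(65 − 60) = 5, so Qs = 5P − 93.
Without the tax, 341 − 2P = 5P − 93 gives 7P = 434, so P* = $62 and Q* = 217.
With the tax collected from producers, supply shifts: Qs = 5(P − 14) − 93.
Solving gives Q = 197 with buyers paying $72 and producers receiving $58 (the $14 wedge).
Per-meal burden: buyers $10, producers $4.
Buyers take the larger share because demand is less price-elastic here (demand slope 2 vs supply slope 5).
The less price-elastic side of the market bears the larger share of a per-unit tax.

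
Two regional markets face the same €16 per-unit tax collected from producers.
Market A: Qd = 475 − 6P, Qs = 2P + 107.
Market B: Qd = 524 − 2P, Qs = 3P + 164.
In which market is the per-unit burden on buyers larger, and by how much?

Market A: pre-tax P* = €46, Q* = 199; post-tax Q = 175; per-unit burden on buyers = €4.
Market B: pre-tax P* = €72, Q* = 380; post-tax Q = 360.8; per-unit burden on buyers = €9.6.
Difference: €4 vs €9.6 → market B is larger by €5.6.

Market B, by €5.6.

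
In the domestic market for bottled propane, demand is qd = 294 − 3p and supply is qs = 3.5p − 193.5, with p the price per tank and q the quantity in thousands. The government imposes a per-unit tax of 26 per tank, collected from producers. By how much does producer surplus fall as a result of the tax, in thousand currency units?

Before the tax: set 294 − 3p = 3.5p − 193.5 → p* = 75, q* = 69.
With the tax collected from producers, supply shifts: qs = 3.5(p − 26) − 193.5.
Solving gives q = 27 with buyers paying 89 and producers receiving 63 (the 26 wedge).
ΔPS is the trapezoid between Q = 27 and Q = 69 of height 12: ½ · (69 + 27) · 12 = 576.

Producer surplus falls by 576 thousand.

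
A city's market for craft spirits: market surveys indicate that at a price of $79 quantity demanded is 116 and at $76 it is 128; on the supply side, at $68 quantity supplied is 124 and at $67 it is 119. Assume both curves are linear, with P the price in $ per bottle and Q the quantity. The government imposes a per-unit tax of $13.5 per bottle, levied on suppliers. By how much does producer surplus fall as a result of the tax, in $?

Demand slope: (128 − 116)/(76 − 79) = -4, so Qd = 432 − 4P.
Supply slope: (119 − 124)/(67 − 68) = 5, so Qs = 5P − 216.
Without the tax, 432 − 4P = 5P − 216 gives 9P = 648, so P* = $72 and Q* = 144.
With the tax collected from suppliers, supply shifts: Qs = 5(P − 13.5) − 216.
New equilibrium: consumers pay $79.5, suppliers receive $66, Q = 114. (Wedge: Pb − Ps = 13.5.)
ΔPS is the trapezoid between Q = 114 and Q = 144 of height $6: ½ · (144 + 114) · 6 = $774.

Producer surplus falls by $774.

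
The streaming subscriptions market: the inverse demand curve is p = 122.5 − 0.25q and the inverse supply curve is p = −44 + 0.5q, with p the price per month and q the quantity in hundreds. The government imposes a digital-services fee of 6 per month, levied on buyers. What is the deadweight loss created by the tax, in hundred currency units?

Inverting to q(p) form: qd = 490 − 4p; qs = 2p + 88.
Before the tax: set 490 − 4p = 2p + 88 → p* = 67, q* = 222.
With the tax collected from buyers, demand (in seller-price terms) shifts: qd = 490 − 4(p + 6).
New equilibrium: buyers pay 69, producers receive 63, q = 214. (Wedge: pb − ps = 6.)
Quantity falls by |ΔQ| = |222 − 214| = 8.
DWL = ½ · t · |ΔQ| = ½ · 6 · 8 = 24.

Deadweight loss = 24 hundred.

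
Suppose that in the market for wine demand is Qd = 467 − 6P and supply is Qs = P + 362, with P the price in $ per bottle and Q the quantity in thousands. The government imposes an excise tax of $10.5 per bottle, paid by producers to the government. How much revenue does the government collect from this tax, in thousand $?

Tax revenue = $3864 thousand.

Before the tax: set 467 − 6P = P + 362 → P* = $15, Q* = 377.
With the tax collected from producers, supply shifts: Qs = (P − 10.5) + 362.
New equilibrium: consumers pay $16.5, producers receive $6, Q = 368. (Wedge: Pb − Ps = 10.5.)
Revenue = t · Q = 10.5 · 368 = $3864.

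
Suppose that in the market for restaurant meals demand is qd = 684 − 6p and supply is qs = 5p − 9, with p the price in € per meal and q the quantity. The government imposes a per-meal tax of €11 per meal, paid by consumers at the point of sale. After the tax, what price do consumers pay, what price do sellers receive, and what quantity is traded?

Without the tax, 684 − 6p = 5p − 9 gives 11p = 693, so p* = €63 and q* = 306.
With the tax collected from consumers, demand (in seller-price terms) shifts: qd = 684 − 6(p + 11).
Solving gives q = 276 with consumers paying €68 and sellers receiving €57 (the €11 wedge).
The less price-elastic side of the market bears the larger share of a per-unit tax.

Consumers pay €68; sellers receive €57; quantity = 276.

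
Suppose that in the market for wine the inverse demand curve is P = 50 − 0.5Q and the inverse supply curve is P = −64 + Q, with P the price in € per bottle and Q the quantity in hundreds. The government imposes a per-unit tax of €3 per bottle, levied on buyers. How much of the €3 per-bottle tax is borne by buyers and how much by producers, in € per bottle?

Rewrite in direct form: Qd = 100 − 2P and Qs = P + 64.
Before the tax: set 100 − 2P = P + 64 → P* = €12, Q* = 76.
With the tax collected from buyers, demand (in seller-price terms) shifts: Qd = 100 − 2(P + 3).
Solving gives Q = 74 with buyers paying €13 and producers receiving €10 (the €3 wedge).
Burden on buyers: €1; on producers: €2. (They sum to €3.)
The less price-elastic side of the market bears the larger share of a per-unit tax.

Buyers bear €1 per bottle; producers bear €2 per bottle.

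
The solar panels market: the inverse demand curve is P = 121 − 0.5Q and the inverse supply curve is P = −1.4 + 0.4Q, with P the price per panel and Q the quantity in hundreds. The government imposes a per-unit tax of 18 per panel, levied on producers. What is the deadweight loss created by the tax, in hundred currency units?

Deadweight loss = 180 hundred.

Rewrite in direct form: Qd = 242 − 2P and Qs = 2.5P + 3.5.
Without the tax, 242 − 2P = 2.5P + 3.5 gives 4.5P = 238.5, so P* = 53 and Q* = 136.
With the tax collected from producers, supply shifts: Qs = 2.5(P − 18) + 3.5.
Solving gives Q = 116 with buyers paying 63 and producers receiving 45 (the 18 wedge).
Quantity falls by |ΔQ| = |136 − 116| = 20.
DWL = ½ · t · |ΔQ| = ½ · 18 · 20 = 180.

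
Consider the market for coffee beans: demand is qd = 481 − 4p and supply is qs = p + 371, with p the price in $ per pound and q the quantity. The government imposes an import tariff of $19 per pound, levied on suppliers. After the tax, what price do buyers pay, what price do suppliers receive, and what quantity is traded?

Before the tax: set 481 − 4p = p + 371 → p* = $22, q* = 393.
With the tax collected from suppliers, supply shifts: qs = (p − 19) + 371.
Solving gives q = 377.8 with buyers paying $25.8 and suppliers receiving $6.8 (the $19 wedge).
The less price-elastic side of the market bears the larger share of a per-unit tax.

Buyers pay $25.8; suppliers receive $6.8; quantity = 377.8.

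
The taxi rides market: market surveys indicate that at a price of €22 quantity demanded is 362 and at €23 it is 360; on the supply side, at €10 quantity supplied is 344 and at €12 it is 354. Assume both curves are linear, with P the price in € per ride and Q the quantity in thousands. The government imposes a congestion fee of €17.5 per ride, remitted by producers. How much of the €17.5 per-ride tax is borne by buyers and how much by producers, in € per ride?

Demand slope: (360 − 362)/(23 − 22) = -2, so Qd = 406 − 2P.
Supply slope: (354 − 344)/(12 − 10) = 5, so Qs = 5P + 294.
Before the tax: set 406 − 2P = 5P + 294 → P* = €16, Q* = 374.
With the tax collected from producers, supply shifts: Qs = 5(P − 17.5) + 294.
New equilibrium: buyers pay €28.5, producers receive €11, Q = 349. (Wedge: Pb − Ps = 17.5.)
Burden on buyers: €12.5; on producers: €5. (They sum to €17.5.)

Buyers bear €12.5 per ride; producers bear €5 per ride.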